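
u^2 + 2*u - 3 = (u - 1)*(u + 3)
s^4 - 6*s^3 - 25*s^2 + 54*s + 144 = (s - 8)*(s - 3)*(s + 2)*(s + 3)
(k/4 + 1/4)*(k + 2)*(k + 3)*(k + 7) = k^4/4 + 13*k^3/4 + 53*k^2/4 + 83*k/4 + 21/2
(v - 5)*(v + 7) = v^2 + 2*v - 35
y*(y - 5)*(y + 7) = y^3 + 2*y^2 - 35*y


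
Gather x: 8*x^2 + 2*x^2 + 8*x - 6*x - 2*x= 10*x^2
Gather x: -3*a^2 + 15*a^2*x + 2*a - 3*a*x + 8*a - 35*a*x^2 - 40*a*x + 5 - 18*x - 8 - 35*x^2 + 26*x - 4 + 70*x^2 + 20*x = -3*a^2 + 10*a + x^2*(35 - 35*a) + x*(15*a^2 - 43*a + 28) - 7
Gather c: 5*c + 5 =5*c + 5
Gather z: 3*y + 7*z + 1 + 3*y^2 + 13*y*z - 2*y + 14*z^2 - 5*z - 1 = 3*y^2 + y + 14*z^2 + z*(13*y + 2)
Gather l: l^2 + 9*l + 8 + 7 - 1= l^2 + 9*l + 14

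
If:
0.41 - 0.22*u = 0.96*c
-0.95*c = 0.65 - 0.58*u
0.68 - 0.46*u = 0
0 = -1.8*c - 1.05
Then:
No Solution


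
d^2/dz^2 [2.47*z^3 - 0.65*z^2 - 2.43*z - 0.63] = 14.82*z - 1.3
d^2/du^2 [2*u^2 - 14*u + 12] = 4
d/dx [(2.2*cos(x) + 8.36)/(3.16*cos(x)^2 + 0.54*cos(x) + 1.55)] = (6.952*cos(x)^2 + 52.8352*cos(x) + 1.1044)*sin(x)/(9.9856*cos(x)^4 + 3.4128*cos(x)^3 + 10.0876*cos(x)^2 + 1.674*cos(x) + 2.4025)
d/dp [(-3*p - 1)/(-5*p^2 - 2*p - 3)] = (-15*p^2 - 10*p + 7)/(25*p^4 + 20*p^3 + 34*p^2 + 12*p + 9)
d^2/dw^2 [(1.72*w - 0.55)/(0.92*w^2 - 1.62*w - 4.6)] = ((6.5848 - 9.4944*w)*(-0.92*w^2 + 1.62*w + 4.6) - (1.72*w - 0.55)*(1.84*w - 1.62)*(3.68*w - 3.24))/(-0.92*w^2 + 1.62*w + 4.6)^3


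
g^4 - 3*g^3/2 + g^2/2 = g^2*(g - 1)*(g - 1/2)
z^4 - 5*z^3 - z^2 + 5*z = z*(z - 5)*(z - 1)*(z + 1)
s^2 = s^2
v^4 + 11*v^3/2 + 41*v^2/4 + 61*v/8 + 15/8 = (v + 1/2)*(v + 1)*(v + 3/2)*(v + 5/2)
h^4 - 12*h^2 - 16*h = h*(h - 4)*(h + 2)^2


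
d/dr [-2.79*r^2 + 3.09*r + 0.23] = 3.09 - 5.58*r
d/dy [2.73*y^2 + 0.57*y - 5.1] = 5.46*y + 0.57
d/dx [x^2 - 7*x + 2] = 2*x - 7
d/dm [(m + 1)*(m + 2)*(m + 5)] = 3*m^2 + 16*m + 17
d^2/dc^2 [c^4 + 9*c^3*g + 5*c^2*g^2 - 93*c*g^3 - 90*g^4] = 12*c^2 + 54*c*g + 10*g^2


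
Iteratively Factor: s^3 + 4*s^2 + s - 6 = (s - 1)*(s^2 + 5*s + 6) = (s - 1)*(s + 3)*(s + 2)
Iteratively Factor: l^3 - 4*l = (l - 2)*(l^2 + 2*l) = (l - 2)*(l + 2)*(l)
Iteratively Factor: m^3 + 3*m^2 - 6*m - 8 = (m - 2)*(m^2 + 5*m + 4) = (m - 2)*(m + 4)*(m + 1)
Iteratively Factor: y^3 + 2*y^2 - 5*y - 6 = (y + 3)*(y^2 - y - 2) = (y - 2)*(y + 3)*(y + 1)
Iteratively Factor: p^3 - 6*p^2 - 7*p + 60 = (p - 5)*(p^2 - p - 12) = (p - 5)*(p + 3)*(p - 4)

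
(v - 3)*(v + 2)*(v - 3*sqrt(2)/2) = v^3 - 3*sqrt(2)*v^2/2 - v^2 - 6*v + 3*sqrt(2)*v/2 + 9*sqrt(2)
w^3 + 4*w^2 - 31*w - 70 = (w - 5)*(w + 2)*(w + 7)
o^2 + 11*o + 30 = (o + 5)*(o + 6)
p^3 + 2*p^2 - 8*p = p*(p - 2)*(p + 4)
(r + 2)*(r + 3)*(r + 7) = r^3 + 12*r^2 + 41*r + 42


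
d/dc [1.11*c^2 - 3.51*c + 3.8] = 2.22*c - 3.51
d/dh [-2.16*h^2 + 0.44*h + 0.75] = 0.44 - 4.32*h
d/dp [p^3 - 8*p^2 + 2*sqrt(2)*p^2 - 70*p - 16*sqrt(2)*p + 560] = 3*p^2 - 16*p + 4*sqrt(2)*p - 70 - 16*sqrt(2)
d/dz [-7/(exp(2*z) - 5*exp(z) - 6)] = (14*exp(z) - 35)*exp(z)/(-exp(2*z) + 5*exp(z) + 6)^2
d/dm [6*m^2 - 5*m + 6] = 12*m - 5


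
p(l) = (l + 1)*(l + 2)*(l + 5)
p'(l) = (l + 1)*(l + 2) + (l + 1)*(l + 5) + (l + 2)*(l + 5) = 3*l^2 + 16*l + 17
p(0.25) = 14.77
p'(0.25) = 21.19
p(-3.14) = 4.54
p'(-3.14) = -3.66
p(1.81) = 72.91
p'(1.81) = 55.79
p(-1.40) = -0.86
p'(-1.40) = 0.48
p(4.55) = 347.17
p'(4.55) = 151.91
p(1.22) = 44.46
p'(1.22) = 40.99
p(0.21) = 13.93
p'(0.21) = 20.49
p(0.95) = 34.23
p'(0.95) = 34.91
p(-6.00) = -20.00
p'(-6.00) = 29.00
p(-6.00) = -20.00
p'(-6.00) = 29.00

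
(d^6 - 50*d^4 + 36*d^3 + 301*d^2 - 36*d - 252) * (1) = d^6 - 50*d^4 + 36*d^3 + 301*d^2 - 36*d - 252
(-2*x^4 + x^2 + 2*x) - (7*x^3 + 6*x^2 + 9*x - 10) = -2*x^4 - 7*x^3 - 5*x^2 - 7*x + 10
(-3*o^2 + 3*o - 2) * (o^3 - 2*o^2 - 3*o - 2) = -3*o^5 + 9*o^4 + o^3 + o^2 + 4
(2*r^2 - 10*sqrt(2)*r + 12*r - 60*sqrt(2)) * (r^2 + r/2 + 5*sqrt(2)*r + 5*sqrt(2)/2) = 2*r^4 + 13*r^3 - 94*r^2 - 650*r - 300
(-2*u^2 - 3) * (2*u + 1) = -4*u^3 - 2*u^2 - 6*u - 3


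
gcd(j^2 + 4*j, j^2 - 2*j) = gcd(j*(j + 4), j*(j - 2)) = j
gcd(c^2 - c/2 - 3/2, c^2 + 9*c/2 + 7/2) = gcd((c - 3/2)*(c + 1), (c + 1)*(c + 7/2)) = c + 1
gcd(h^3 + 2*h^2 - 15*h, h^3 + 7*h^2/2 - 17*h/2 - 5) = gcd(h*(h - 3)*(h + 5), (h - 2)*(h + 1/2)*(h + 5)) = h + 5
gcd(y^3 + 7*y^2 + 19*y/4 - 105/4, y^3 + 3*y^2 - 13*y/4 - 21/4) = y^2 + 2*y - 21/4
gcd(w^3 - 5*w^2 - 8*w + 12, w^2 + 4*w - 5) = w - 1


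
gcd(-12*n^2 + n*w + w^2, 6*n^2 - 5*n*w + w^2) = -3*n + w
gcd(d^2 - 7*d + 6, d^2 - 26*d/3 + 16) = d - 6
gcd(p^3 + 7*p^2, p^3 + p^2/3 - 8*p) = p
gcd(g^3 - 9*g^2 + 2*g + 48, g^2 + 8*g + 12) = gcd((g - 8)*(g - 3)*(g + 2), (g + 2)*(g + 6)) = g + 2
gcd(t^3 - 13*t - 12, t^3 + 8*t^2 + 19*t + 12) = t^2 + 4*t + 3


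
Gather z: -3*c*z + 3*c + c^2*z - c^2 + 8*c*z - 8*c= -c^2 - 5*c + z*(c^2 + 5*c)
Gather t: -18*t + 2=2 - 18*t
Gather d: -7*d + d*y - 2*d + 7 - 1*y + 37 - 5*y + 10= d*(y - 9) - 6*y + 54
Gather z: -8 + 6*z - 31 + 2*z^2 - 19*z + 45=2*z^2 - 13*z + 6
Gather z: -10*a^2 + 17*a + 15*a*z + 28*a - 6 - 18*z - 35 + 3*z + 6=-10*a^2 + 45*a + z*(15*a - 15) - 35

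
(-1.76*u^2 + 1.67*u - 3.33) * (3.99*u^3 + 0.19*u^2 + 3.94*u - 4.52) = -7.0224*u^5 + 6.3289*u^4 - 19.9038*u^3 + 13.9023*u^2 - 20.6686*u + 15.0516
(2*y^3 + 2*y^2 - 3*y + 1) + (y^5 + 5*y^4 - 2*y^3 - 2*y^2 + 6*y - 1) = y^5 + 5*y^4 + 3*y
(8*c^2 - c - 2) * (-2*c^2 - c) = -16*c^4 - 6*c^3 + 5*c^2 + 2*c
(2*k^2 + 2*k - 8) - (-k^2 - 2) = 3*k^2 + 2*k - 6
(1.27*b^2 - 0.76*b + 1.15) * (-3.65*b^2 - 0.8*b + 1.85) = -4.6355*b^4 + 1.758*b^3 - 1.24*b^2 - 2.326*b + 2.1275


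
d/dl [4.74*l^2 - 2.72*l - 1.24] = 9.48*l - 2.72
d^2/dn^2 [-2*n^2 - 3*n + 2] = -4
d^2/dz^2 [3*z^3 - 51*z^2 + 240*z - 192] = 18*z - 102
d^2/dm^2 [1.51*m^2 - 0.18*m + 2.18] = 3.02000000000000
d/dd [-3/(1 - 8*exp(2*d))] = -48*exp(2*d)/(8*exp(2*d) - 1)^2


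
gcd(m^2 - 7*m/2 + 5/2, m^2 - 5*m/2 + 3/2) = m - 1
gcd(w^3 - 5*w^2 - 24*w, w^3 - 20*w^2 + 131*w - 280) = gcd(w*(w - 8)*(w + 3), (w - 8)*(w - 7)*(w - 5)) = w - 8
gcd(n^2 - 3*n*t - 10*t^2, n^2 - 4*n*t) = 1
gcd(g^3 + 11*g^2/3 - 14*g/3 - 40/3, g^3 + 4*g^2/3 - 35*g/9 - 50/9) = g^2 - g/3 - 10/3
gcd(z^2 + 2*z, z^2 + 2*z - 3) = 1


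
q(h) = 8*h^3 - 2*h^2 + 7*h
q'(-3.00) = 235.00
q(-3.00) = -255.00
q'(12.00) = 3415.00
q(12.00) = 13620.00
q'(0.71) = 16.26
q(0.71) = 6.83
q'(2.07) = 101.56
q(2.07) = 76.88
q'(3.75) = 329.50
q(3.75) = 420.00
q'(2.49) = 145.84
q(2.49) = 128.54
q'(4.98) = 582.29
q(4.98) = 973.31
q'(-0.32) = 10.74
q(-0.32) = -2.71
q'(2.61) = 160.05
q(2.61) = 146.88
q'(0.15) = 6.94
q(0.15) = 1.03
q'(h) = 24*h^2 - 4*h + 7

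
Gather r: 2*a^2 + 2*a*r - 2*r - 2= 2*a^2 + r*(2*a - 2) - 2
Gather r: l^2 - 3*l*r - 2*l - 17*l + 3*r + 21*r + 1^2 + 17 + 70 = l^2 - 19*l + r*(24 - 3*l) + 88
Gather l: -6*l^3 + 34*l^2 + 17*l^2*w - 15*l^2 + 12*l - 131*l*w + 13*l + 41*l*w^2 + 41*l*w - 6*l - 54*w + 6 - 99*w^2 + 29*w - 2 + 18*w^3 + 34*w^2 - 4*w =-6*l^3 + l^2*(17*w + 19) + l*(41*w^2 - 90*w + 19) + 18*w^3 - 65*w^2 - 29*w + 4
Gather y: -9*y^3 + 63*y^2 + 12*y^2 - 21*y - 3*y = -9*y^3 + 75*y^2 - 24*y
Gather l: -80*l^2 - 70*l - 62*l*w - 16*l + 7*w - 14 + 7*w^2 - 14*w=-80*l^2 + l*(-62*w - 86) + 7*w^2 - 7*w - 14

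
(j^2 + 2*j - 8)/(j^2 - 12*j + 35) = (j^2 + 2*j - 8)/(j^2 - 12*j + 35)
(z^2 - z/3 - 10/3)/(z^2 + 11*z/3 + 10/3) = (z - 2)/(z + 2)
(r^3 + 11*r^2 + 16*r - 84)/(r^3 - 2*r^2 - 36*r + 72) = (r + 7)/(r - 6)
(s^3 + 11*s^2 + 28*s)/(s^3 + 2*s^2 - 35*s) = (s + 4)/(s - 5)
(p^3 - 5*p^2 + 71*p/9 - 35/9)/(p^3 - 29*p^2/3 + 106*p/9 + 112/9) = (3*p^2 - 8*p + 5)/(3*p^2 - 22*p - 16)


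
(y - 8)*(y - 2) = y^2 - 10*y + 16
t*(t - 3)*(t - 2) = t^3 - 5*t^2 + 6*t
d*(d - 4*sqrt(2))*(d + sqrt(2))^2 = d^4 - 2*sqrt(2)*d^3 - 14*d^2 - 8*sqrt(2)*d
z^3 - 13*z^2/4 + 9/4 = (z - 3)*(z - 1)*(z + 3/4)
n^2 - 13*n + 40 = (n - 8)*(n - 5)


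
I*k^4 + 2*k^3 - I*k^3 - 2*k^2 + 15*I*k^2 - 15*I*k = k*(k - 5*I)*(k + 3*I)*(I*k - I)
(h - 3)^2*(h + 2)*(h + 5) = h^4 + h^3 - 23*h^2 + 3*h + 90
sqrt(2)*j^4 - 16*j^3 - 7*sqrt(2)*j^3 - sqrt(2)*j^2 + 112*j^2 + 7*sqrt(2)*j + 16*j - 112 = (j - 7)*(j - 1)*(j - 8*sqrt(2))*(sqrt(2)*j + sqrt(2))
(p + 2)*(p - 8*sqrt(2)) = p^2 - 8*sqrt(2)*p + 2*p - 16*sqrt(2)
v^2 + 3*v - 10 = (v - 2)*(v + 5)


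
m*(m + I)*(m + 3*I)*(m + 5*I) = m^4 + 9*I*m^3 - 23*m^2 - 15*I*m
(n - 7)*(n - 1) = n^2 - 8*n + 7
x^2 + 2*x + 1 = (x + 1)^2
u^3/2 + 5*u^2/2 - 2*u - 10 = (u/2 + 1)*(u - 2)*(u + 5)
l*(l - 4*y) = l^2 - 4*l*y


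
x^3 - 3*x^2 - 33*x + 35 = (x - 7)*(x - 1)*(x + 5)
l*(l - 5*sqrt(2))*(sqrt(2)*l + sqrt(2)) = sqrt(2)*l^3 - 10*l^2 + sqrt(2)*l^2 - 10*l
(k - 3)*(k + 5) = k^2 + 2*k - 15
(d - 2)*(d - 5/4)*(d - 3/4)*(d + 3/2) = d^4 - 5*d^3/2 - 17*d^2/16 + 177*d/32 - 45/16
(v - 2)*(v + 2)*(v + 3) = v^3 + 3*v^2 - 4*v - 12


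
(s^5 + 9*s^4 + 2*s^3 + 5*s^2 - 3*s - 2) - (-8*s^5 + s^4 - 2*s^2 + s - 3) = 9*s^5 + 8*s^4 + 2*s^3 + 7*s^2 - 4*s + 1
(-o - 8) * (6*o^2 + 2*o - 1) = -6*o^3 - 50*o^2 - 15*o + 8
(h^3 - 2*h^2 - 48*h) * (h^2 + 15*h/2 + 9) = h^5 + 11*h^4/2 - 54*h^3 - 378*h^2 - 432*h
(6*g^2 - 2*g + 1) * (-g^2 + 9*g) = -6*g^4 + 56*g^3 - 19*g^2 + 9*g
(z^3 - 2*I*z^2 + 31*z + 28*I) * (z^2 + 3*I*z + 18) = z^5 + I*z^4 + 55*z^3 + 85*I*z^2 + 474*z + 504*I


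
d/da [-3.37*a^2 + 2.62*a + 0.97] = 2.62 - 6.74*a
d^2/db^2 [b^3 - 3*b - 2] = 6*b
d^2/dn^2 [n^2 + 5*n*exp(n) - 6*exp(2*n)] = 5*n*exp(n) - 24*exp(2*n) + 10*exp(n) + 2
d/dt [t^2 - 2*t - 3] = 2*t - 2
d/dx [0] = 0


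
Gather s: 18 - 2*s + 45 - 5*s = 63 - 7*s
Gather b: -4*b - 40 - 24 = -4*b - 64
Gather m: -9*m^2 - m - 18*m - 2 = -9*m^2 - 19*m - 2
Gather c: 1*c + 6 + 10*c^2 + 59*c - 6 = 10*c^2 + 60*c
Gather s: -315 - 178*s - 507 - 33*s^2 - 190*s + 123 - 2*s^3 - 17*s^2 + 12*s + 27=-2*s^3 - 50*s^2 - 356*s - 672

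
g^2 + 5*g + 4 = (g + 1)*(g + 4)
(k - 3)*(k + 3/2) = k^2 - 3*k/2 - 9/2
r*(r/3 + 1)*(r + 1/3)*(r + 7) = r^4/3 + 31*r^3/9 + 73*r^2/9 + 7*r/3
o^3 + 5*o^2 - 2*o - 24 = (o - 2)*(o + 3)*(o + 4)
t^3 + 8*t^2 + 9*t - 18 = (t - 1)*(t + 3)*(t + 6)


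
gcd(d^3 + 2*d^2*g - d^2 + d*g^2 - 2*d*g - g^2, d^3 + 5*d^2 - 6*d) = d - 1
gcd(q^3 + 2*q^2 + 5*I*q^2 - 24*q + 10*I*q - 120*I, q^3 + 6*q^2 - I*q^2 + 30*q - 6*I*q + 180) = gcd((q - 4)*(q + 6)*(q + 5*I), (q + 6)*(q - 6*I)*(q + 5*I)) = q^2 + q*(6 + 5*I) + 30*I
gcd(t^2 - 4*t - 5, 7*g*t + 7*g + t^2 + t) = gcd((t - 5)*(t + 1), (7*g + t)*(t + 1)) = t + 1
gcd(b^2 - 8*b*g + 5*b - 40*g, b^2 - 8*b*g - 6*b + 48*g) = b - 8*g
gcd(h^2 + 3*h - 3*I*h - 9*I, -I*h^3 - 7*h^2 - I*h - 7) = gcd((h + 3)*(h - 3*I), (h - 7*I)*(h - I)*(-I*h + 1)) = 1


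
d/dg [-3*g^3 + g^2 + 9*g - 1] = -9*g^2 + 2*g + 9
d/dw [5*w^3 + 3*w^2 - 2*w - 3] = 15*w^2 + 6*w - 2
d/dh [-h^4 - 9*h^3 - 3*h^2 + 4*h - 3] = -4*h^3 - 27*h^2 - 6*h + 4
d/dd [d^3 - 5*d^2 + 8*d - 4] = 3*d^2 - 10*d + 8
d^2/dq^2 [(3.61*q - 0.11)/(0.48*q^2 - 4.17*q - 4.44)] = ((30.213 - 10.3968*q)*(-0.48*q^2 + 4.17*q + 4.44) - (0.96*q - 4.17)*(1.92*q - 8.34)*(3.61*q - 0.11))/(-0.48*q^2 + 4.17*q + 4.44)^3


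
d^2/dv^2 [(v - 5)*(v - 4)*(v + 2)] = 6*v - 14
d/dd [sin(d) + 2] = cos(d)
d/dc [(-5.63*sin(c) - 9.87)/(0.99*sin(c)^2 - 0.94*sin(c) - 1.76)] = (5.5737*sin(c)^2 + 19.5426*sin(c) + 0.631)*cos(c)/(0.9801*sin(c)^4 - 1.8612*sin(c)^3 - 2.6012*sin(c)^2 + 3.3088*sin(c) + 3.0976)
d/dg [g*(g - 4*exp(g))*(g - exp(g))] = -5*g^2*exp(g) + 3*g^2 + 8*g*exp(2*g) - 10*g*exp(g) + 4*exp(2*g)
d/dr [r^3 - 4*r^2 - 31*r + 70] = 3*r^2 - 8*r - 31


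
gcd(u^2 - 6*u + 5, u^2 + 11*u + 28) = 1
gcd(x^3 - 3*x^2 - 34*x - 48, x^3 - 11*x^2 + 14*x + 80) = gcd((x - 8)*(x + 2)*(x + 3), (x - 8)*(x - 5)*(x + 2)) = x^2 - 6*x - 16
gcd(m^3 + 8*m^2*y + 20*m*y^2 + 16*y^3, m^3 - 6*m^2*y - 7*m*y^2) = 1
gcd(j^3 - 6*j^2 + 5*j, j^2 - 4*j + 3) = j - 1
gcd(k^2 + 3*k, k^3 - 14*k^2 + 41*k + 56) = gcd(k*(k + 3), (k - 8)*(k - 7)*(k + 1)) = 1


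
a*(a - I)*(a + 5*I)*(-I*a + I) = -I*a^4 + 4*a^3 + I*a^3 - 4*a^2 - 5*I*a^2 + 5*I*a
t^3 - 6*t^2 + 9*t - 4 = (t - 4)*(t - 1)^2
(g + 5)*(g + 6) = g^2 + 11*g + 30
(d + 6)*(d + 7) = d^2 + 13*d + 42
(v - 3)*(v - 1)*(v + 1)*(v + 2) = v^4 - v^3 - 7*v^2 + v + 6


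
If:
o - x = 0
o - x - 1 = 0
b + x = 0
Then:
No Solution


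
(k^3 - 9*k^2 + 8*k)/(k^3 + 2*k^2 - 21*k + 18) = k*(k - 8)/(k^2 + 3*k - 18)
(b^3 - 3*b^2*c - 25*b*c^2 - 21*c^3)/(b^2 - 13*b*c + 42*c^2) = (b^2 + 4*b*c + 3*c^2)/(b - 6*c)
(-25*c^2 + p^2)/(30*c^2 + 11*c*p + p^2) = (-5*c + p)/(6*c + p)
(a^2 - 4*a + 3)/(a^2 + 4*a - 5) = (a - 3)/(a + 5)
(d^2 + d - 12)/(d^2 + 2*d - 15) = (d + 4)/(d + 5)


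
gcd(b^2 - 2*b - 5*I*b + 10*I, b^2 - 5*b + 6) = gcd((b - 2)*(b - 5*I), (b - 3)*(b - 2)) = b - 2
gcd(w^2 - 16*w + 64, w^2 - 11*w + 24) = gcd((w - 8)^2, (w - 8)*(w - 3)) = w - 8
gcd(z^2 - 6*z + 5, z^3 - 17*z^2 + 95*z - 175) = z - 5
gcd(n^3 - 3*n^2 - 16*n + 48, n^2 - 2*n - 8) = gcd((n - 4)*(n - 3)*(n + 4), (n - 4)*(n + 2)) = n - 4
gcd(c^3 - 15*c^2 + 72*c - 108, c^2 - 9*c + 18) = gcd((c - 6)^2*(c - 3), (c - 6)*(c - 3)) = c^2 - 9*c + 18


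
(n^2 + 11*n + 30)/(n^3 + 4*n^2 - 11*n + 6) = (n + 5)/(n^2 - 2*n + 1)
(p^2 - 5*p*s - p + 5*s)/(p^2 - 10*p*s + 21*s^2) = (p^2 - 5*p*s - p + 5*s)/(p^2 - 10*p*s + 21*s^2)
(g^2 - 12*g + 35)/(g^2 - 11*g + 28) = (g - 5)/(g - 4)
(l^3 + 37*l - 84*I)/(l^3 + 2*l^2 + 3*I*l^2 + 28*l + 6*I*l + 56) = (l - 3*I)/(l + 2)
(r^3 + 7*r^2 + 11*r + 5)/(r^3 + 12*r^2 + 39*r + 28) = (r^2 + 6*r + 5)/(r^2 + 11*r + 28)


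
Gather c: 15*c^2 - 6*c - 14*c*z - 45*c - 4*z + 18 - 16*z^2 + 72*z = 15*c^2 + c*(-14*z - 51) - 16*z^2 + 68*z + 18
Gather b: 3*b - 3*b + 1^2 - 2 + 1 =0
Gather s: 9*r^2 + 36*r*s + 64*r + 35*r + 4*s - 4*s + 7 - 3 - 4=9*r^2 + 36*r*s + 99*r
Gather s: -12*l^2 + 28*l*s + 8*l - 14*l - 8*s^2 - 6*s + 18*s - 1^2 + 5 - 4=-12*l^2 - 6*l - 8*s^2 + s*(28*l + 12)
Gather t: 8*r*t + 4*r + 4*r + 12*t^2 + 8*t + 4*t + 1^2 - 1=8*r + 12*t^2 + t*(8*r + 12)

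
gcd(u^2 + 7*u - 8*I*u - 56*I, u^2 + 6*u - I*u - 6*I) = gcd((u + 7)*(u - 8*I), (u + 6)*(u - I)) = 1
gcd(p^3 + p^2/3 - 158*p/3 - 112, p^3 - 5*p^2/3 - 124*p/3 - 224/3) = p^2 - 17*p/3 - 56/3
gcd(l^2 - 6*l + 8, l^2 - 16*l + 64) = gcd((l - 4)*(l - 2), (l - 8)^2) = 1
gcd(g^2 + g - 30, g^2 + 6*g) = g + 6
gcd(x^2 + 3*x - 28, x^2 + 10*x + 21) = x + 7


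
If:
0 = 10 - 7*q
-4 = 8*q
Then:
No Solution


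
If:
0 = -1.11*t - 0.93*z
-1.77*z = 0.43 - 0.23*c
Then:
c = 7.69565217391304*z + 1.8695652173913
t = -0.837837837837838*z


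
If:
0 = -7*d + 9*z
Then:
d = 9*z/7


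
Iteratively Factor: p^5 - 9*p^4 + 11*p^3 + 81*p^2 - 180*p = (p - 5)*(p^4 - 4*p^3 - 9*p^2 + 36*p) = p*(p - 5)*(p^3 - 4*p^2 - 9*p + 36) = p*(p - 5)*(p - 4)*(p^2 - 9) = p*(p - 5)*(p - 4)*(p - 3)*(p + 3)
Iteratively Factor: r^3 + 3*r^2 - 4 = (r - 1)*(r^2 + 4*r + 4) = (r - 1)*(r + 2)*(r + 2)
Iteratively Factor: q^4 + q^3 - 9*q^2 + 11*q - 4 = (q + 4)*(q^3 - 3*q^2 + 3*q - 1) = (q - 1)*(q + 4)*(q^2 - 2*q + 1) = (q - 1)^2*(q + 4)*(q - 1)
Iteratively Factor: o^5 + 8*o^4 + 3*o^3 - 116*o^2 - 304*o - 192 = (o + 1)*(o^4 + 7*o^3 - 4*o^2 - 112*o - 192) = (o - 4)*(o + 1)*(o^3 + 11*o^2 + 40*o + 48) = (o - 4)*(o + 1)*(o + 3)*(o^2 + 8*o + 16) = (o - 4)*(o + 1)*(o + 3)*(o + 4)*(o + 4)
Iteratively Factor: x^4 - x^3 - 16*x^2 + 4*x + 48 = (x - 4)*(x^3 + 3*x^2 - 4*x - 12) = (x - 4)*(x - 2)*(x^2 + 5*x + 6) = (x - 4)*(x - 2)*(x + 3)*(x + 2)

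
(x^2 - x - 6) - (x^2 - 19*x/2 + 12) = 17*x/2 - 18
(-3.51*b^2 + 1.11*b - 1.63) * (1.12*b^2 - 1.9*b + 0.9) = -3.9312*b^4 + 7.9122*b^3 - 7.0936*b^2 + 4.096*b - 1.467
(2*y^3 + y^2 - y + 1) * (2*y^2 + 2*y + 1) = 4*y^5 + 6*y^4 + 2*y^3 + y^2 + y + 1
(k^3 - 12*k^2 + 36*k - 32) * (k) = k^4 - 12*k^3 + 36*k^2 - 32*k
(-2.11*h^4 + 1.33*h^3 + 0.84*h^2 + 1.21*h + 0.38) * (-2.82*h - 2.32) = 5.9502*h^5 + 1.1446*h^4 - 5.4544*h^3 - 5.361*h^2 - 3.8788*h - 0.8816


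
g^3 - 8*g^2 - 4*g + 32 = (g - 8)*(g - 2)*(g + 2)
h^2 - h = h*(h - 1)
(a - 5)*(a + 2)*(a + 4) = a^3 + a^2 - 22*a - 40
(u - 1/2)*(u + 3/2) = u^2 + u - 3/4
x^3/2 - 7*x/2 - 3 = (x/2 + 1/2)*(x - 3)*(x + 2)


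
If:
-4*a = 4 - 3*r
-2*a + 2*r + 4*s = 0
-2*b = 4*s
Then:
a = -6*s - 4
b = -2*s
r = -8*s - 4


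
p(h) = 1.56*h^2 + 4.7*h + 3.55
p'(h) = 3.12*h + 4.7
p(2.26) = 22.14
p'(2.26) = 11.75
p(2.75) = 28.27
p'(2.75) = 13.28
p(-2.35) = 1.12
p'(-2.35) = -2.63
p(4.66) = 59.33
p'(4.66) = 19.24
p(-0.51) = 1.56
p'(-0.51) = 3.11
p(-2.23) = 0.83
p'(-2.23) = -2.26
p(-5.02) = 19.27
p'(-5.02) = -10.96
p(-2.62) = 1.94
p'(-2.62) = -3.47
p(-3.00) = 3.49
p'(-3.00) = -4.66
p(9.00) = 172.21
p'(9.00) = 32.78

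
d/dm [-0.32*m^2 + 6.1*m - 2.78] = 6.1 - 0.64*m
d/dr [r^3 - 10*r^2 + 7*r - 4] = 3*r^2 - 20*r + 7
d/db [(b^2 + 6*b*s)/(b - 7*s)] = (-b*(b + 6*s) + 2*(b - 7*s)*(b + 3*s))/(b - 7*s)^2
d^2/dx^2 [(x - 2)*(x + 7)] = 2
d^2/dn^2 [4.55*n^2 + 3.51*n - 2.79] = 9.10000000000000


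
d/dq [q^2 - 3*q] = 2*q - 3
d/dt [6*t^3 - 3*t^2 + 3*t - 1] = 18*t^2 - 6*t + 3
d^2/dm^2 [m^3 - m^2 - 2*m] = 6*m - 2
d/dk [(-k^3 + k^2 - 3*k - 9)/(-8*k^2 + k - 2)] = (8*k^4 - 2*k^3 - 17*k^2 - 148*k + 15)/(64*k^4 - 16*k^3 + 33*k^2 - 4*k + 4)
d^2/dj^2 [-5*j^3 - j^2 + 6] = -30*j - 2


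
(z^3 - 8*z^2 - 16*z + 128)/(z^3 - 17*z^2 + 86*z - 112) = (z^2 - 16)/(z^2 - 9*z + 14)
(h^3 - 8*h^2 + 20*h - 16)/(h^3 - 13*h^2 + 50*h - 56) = (h - 2)/(h - 7)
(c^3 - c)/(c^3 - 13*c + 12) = c*(c + 1)/(c^2 + c - 12)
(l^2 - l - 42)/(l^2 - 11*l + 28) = (l + 6)/(l - 4)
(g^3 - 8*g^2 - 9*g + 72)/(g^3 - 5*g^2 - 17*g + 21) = (g^2 - 11*g + 24)/(g^2 - 8*g + 7)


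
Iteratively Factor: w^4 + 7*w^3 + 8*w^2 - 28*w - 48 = (w + 4)*(w^3 + 3*w^2 - 4*w - 12) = (w + 3)*(w + 4)*(w^2 - 4) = (w - 2)*(w + 3)*(w + 4)*(w + 2)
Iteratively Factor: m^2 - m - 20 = (m + 4)*(m - 5)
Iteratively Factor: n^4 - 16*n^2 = (n)*(n^3 - 16*n) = n*(n + 4)*(n^2 - 4*n) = n*(n - 4)*(n + 4)*(n)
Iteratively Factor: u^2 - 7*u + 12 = (u - 3)*(u - 4)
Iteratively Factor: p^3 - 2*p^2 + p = (p - 1)*(p^2 - p) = p*(p - 1)*(p - 1)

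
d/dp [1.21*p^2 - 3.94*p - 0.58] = 2.42*p - 3.94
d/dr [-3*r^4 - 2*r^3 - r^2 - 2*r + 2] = -12*r^3 - 6*r^2 - 2*r - 2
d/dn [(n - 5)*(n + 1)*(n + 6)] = 3*n^2 + 4*n - 29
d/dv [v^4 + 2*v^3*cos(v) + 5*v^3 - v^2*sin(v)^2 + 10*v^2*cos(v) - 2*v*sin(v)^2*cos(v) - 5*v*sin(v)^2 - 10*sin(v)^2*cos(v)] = -2*v^3*sin(v) + 4*v^3 - 10*v^2*sin(v) - v^2*sin(2*v) + 6*v^2*cos(v) + 15*v^2 + v*sin(v)/2 - 5*v*sin(2*v) - 3*v*sin(3*v)/2 + 20*v*cos(v) + v*cos(2*v) - v + 5*sin(v)/2 - 15*sin(3*v)/2 - cos(v)/2 + 5*cos(2*v)/2 + cos(3*v)/2 - 5/2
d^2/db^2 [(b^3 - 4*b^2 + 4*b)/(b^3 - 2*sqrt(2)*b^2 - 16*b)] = 4*(-2*b^3 + sqrt(2)*b^3 + 30*b^2 - 96*b - 12*sqrt(2)*b + 64*sqrt(2) + 176)/(b^6 - 6*sqrt(2)*b^5 - 24*b^4 + 176*sqrt(2)*b^3 + 384*b^2 - 1536*sqrt(2)*b - 4096)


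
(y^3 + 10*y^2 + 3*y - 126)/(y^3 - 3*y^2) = 1 + 13/y + 42/y^2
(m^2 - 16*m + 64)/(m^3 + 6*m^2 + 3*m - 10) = (m^2 - 16*m + 64)/(m^3 + 6*m^2 + 3*m - 10)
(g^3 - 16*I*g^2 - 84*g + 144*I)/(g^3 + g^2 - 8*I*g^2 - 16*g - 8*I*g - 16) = (g^2 - 12*I*g - 36)/(g^2 + g*(1 - 4*I) - 4*I)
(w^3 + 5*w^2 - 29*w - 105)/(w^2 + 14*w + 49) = (w^2 - 2*w - 15)/(w + 7)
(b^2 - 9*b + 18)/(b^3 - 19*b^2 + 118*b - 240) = (b - 3)/(b^2 - 13*b + 40)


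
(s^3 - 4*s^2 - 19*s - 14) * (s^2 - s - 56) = s^5 - 5*s^4 - 71*s^3 + 229*s^2 + 1078*s + 784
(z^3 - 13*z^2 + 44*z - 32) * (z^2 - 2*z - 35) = z^5 - 15*z^4 + 35*z^3 + 335*z^2 - 1476*z + 1120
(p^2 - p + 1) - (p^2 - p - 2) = 3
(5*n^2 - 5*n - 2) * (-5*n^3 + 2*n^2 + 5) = -25*n^5 + 35*n^4 + 21*n^2 - 25*n - 10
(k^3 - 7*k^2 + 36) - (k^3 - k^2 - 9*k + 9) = -6*k^2 + 9*k + 27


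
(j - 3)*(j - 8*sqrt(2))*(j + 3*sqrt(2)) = j^3 - 5*sqrt(2)*j^2 - 3*j^2 - 48*j + 15*sqrt(2)*j + 144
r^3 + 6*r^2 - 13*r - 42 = (r - 3)*(r + 2)*(r + 7)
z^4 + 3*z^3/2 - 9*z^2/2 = z^2*(z - 3/2)*(z + 3)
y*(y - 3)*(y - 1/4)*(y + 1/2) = y^4 - 11*y^3/4 - 7*y^2/8 + 3*y/8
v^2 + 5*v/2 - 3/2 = (v - 1/2)*(v + 3)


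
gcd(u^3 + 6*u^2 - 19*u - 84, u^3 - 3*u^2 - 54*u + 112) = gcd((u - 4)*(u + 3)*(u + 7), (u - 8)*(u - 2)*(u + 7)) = u + 7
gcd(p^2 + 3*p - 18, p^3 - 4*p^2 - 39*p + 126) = p^2 + 3*p - 18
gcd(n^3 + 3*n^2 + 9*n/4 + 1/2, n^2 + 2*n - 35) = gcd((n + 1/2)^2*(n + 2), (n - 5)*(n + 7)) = 1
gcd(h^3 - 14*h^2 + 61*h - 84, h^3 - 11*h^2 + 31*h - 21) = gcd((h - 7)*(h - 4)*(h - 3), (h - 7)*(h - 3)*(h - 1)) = h^2 - 10*h + 21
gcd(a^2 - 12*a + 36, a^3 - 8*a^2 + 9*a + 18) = a - 6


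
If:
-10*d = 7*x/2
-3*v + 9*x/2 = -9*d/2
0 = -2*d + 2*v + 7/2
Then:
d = 49/106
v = -273/212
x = -70/53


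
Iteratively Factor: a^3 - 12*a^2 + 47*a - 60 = (a - 4)*(a^2 - 8*a + 15) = (a - 5)*(a - 4)*(a - 3)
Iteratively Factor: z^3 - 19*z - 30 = (z - 5)*(z^2 + 5*z + 6) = (z - 5)*(z + 3)*(z + 2)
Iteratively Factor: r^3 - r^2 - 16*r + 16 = (r + 4)*(r^2 - 5*r + 4) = (r - 4)*(r + 4)*(r - 1)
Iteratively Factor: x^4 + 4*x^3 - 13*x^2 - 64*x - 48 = (x + 3)*(x^3 + x^2 - 16*x - 16) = (x + 3)*(x + 4)*(x^2 - 3*x - 4) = (x + 1)*(x + 3)*(x + 4)*(x - 4)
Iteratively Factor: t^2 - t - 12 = (t - 4)*(t + 3)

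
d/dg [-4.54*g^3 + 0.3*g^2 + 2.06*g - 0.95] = -13.62*g^2 + 0.6*g + 2.06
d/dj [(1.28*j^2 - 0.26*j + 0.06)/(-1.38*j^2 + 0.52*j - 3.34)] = (0.3068*j^2 - 8.3848*j + 0.8372)/(1.9044*j^4 - 1.4352*j^3 + 9.4888*j^2 - 3.4736*j + 11.1556)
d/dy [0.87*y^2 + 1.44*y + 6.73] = 1.74*y + 1.44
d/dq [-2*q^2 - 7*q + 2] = -4*q - 7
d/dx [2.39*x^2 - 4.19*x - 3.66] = 4.78*x - 4.19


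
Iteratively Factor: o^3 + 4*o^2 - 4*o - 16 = (o - 2)*(o^2 + 6*o + 8) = (o - 2)*(o + 4)*(o + 2)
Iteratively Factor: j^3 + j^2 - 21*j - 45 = (j - 5)*(j^2 + 6*j + 9) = (j - 5)*(j + 3)*(j + 3)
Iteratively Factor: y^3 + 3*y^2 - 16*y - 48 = (y + 4)*(y^2 - y - 12) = (y + 3)*(y + 4)*(y - 4)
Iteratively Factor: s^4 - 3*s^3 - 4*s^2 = (s + 1)*(s^3 - 4*s^2) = s*(s + 1)*(s^2 - 4*s) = s*(s - 4)*(s + 1)*(s)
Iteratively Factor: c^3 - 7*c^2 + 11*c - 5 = (c - 5)*(c^2 - 2*c + 1) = (c - 5)*(c - 1)*(c - 1)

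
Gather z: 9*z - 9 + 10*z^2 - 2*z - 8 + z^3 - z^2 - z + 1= z^3 + 9*z^2 + 6*z - 16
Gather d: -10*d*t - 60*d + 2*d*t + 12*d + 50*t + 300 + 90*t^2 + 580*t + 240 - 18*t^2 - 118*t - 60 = d*(-8*t - 48) + 72*t^2 + 512*t + 480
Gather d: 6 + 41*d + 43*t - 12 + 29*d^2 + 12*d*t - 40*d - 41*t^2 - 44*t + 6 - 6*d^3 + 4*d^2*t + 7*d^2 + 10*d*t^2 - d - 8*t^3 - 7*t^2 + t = -6*d^3 + d^2*(4*t + 36) + d*(10*t^2 + 12*t) - 8*t^3 - 48*t^2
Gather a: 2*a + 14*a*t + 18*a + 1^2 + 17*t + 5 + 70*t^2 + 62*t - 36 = a*(14*t + 20) + 70*t^2 + 79*t - 30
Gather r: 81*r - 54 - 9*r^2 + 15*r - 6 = -9*r^2 + 96*r - 60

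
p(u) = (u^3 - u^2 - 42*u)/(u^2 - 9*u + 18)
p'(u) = (9 - 2*u)*(u^3 - u^2 - 42*u)/(u^2 - 9*u + 18)^2 + (3*u^2 - 2*u - 42)/(u^2 - 9*u + 18)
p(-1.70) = 1.76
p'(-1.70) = -0.22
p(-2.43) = 1.79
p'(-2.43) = 0.12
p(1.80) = -14.49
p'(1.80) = -22.64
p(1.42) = -8.12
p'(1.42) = -12.28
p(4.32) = 53.88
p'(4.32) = -11.16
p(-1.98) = 1.80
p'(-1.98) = -0.07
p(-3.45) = 1.51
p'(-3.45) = 0.40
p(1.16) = -5.45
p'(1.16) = -8.61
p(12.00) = 20.00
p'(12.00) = 1.22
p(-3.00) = 1.67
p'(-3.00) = 0.30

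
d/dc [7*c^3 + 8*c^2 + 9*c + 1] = 21*c^2 + 16*c + 9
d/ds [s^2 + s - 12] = 2*s + 1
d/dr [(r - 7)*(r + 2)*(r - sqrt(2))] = 3*r^2 - 10*r - 2*sqrt(2)*r - 14 + 5*sqrt(2)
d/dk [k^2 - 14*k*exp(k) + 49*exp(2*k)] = -14*k*exp(k) + 2*k + 98*exp(2*k) - 14*exp(k)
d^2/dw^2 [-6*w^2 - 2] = -12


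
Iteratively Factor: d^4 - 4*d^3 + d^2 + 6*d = (d - 3)*(d^3 - d^2 - 2*d) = (d - 3)*(d + 1)*(d^2 - 2*d) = d*(d - 3)*(d + 1)*(d - 2)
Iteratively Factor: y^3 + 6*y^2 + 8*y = (y + 2)*(y^2 + 4*y) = y*(y + 2)*(y + 4)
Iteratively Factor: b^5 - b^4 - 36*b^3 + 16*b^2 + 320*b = (b - 5)*(b^4 + 4*b^3 - 16*b^2 - 64*b) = (b - 5)*(b - 4)*(b^3 + 8*b^2 + 16*b) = (b - 5)*(b - 4)*(b + 4)*(b^2 + 4*b) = (b - 5)*(b - 4)*(b + 4)^2*(b)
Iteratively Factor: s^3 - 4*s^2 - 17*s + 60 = (s - 5)*(s^2 + s - 12) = (s - 5)*(s + 4)*(s - 3)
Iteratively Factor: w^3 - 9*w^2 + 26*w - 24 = (w - 2)*(w^2 - 7*w + 12) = (w - 4)*(w - 2)*(w - 3)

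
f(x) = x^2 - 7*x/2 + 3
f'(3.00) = 2.50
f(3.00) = 1.50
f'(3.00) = 2.50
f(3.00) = 1.50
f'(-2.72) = -8.94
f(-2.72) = 19.92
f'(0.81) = -1.88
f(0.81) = 0.82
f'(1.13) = -1.24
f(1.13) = 0.32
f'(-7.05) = -17.60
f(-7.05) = 77.38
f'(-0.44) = -4.38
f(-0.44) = 4.73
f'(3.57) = 3.64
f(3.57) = 3.25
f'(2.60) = 1.70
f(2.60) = 0.66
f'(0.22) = -3.06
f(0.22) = 2.28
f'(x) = 2*x - 7/2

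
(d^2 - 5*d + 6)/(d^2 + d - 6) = (d - 3)/(d + 3)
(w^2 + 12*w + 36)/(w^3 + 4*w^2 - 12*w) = (w + 6)/(w*(w - 2))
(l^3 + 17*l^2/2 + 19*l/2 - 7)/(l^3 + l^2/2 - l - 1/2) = (2*l^3 + 17*l^2 + 19*l - 14)/(2*l^3 + l^2 - 2*l - 1)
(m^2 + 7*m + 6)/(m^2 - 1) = (m + 6)/(m - 1)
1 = 1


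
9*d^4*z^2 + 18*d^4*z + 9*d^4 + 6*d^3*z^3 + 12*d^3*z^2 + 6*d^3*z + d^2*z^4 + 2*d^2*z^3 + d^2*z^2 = (3*d + z)^2*(d*z + d)^2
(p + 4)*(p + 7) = p^2 + 11*p + 28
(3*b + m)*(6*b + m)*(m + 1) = 18*b^2*m + 18*b^2 + 9*b*m^2 + 9*b*m + m^3 + m^2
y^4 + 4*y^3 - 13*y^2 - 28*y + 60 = (y - 2)^2*(y + 3)*(y + 5)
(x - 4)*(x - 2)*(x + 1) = x^3 - 5*x^2 + 2*x + 8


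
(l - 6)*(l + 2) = l^2 - 4*l - 12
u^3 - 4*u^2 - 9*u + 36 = (u - 4)*(u - 3)*(u + 3)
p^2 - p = p*(p - 1)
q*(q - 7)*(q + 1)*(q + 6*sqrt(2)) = q^4 - 6*q^3 + 6*sqrt(2)*q^3 - 36*sqrt(2)*q^2 - 7*q^2 - 42*sqrt(2)*q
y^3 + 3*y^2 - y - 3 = (y - 1)*(y + 1)*(y + 3)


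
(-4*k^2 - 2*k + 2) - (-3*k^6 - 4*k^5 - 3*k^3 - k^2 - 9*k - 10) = 3*k^6 + 4*k^5 + 3*k^3 - 3*k^2 + 7*k + 12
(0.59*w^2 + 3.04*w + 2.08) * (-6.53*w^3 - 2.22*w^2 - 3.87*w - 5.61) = -3.8527*w^5 - 21.161*w^4 - 22.6145*w^3 - 19.6923*w^2 - 25.104*w - 11.6688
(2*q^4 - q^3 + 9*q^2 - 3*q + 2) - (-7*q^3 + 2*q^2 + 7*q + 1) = 2*q^4 + 6*q^3 + 7*q^2 - 10*q + 1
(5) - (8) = -3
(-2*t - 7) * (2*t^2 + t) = -4*t^3 - 16*t^2 - 7*t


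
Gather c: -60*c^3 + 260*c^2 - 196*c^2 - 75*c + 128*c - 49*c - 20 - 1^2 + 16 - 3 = -60*c^3 + 64*c^2 + 4*c - 8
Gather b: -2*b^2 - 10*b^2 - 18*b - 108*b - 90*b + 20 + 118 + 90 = -12*b^2 - 216*b + 228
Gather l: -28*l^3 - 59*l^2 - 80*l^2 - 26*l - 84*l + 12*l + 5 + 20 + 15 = -28*l^3 - 139*l^2 - 98*l + 40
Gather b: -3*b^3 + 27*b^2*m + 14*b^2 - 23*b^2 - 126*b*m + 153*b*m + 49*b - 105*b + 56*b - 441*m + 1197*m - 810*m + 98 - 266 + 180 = -3*b^3 + b^2*(27*m - 9) + 27*b*m - 54*m + 12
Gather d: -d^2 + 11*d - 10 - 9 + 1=-d^2 + 11*d - 18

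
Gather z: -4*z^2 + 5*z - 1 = -4*z^2 + 5*z - 1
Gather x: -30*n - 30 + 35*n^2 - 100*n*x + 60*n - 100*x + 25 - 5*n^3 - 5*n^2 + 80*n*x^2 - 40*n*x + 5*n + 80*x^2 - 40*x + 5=-5*n^3 + 30*n^2 + 35*n + x^2*(80*n + 80) + x*(-140*n - 140)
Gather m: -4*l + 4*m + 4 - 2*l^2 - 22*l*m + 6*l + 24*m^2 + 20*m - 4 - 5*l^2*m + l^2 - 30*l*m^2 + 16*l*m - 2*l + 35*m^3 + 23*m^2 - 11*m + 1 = -l^2 + 35*m^3 + m^2*(47 - 30*l) + m*(-5*l^2 - 6*l + 13) + 1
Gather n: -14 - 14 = -28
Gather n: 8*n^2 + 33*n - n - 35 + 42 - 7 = 8*n^2 + 32*n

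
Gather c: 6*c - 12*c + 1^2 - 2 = -6*c - 1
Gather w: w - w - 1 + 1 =0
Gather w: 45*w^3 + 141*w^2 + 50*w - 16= 45*w^3 + 141*w^2 + 50*w - 16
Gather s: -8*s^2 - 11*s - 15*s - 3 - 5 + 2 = -8*s^2 - 26*s - 6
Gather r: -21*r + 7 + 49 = 56 - 21*r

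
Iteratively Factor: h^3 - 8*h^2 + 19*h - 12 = (h - 4)*(h^2 - 4*h + 3) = (h - 4)*(h - 3)*(h - 1)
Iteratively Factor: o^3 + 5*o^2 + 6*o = (o + 2)*(o^2 + 3*o) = (o + 2)*(o + 3)*(o)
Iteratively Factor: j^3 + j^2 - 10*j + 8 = (j - 2)*(j^2 + 3*j - 4) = (j - 2)*(j + 4)*(j - 1)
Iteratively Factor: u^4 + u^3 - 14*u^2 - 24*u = (u)*(u^3 + u^2 - 14*u - 24) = u*(u + 2)*(u^2 - u - 12) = u*(u - 4)*(u + 2)*(u + 3)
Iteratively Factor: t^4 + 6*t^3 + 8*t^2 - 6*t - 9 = (t + 1)*(t^3 + 5*t^2 + 3*t - 9) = (t + 1)*(t + 3)*(t^2 + 2*t - 3) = (t - 1)*(t + 1)*(t + 3)*(t + 3)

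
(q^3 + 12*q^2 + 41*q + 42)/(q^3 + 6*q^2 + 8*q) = (q^2 + 10*q + 21)/(q*(q + 4))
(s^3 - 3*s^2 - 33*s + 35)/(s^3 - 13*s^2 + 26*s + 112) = (s^2 + 4*s - 5)/(s^2 - 6*s - 16)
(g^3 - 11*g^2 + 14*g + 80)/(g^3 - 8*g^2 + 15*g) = (g^2 - 6*g - 16)/(g*(g - 3))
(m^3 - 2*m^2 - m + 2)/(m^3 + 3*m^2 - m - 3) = (m - 2)/(m + 3)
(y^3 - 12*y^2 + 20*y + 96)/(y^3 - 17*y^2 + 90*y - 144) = (y + 2)/(y - 3)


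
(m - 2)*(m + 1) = m^2 - m - 2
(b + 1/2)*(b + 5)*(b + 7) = b^3 + 25*b^2/2 + 41*b + 35/2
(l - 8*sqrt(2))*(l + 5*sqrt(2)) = l^2 - 3*sqrt(2)*l - 80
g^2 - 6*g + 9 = (g - 3)^2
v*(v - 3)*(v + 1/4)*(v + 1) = v^4 - 7*v^3/4 - 7*v^2/2 - 3*v/4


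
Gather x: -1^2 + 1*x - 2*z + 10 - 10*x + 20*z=-9*x + 18*z + 9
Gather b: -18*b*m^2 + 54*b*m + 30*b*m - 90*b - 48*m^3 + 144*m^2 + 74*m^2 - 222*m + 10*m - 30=b*(-18*m^2 + 84*m - 90) - 48*m^3 + 218*m^2 - 212*m - 30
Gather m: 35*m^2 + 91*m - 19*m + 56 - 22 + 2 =35*m^2 + 72*m + 36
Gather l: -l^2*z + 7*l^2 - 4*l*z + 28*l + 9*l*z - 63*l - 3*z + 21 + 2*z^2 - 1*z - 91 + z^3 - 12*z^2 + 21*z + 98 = l^2*(7 - z) + l*(5*z - 35) + z^3 - 10*z^2 + 17*z + 28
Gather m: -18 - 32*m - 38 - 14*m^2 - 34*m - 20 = -14*m^2 - 66*m - 76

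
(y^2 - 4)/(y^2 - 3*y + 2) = (y + 2)/(y - 1)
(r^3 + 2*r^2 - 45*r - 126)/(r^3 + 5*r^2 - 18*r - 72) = (r - 7)/(r - 4)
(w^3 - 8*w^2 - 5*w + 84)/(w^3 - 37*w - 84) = (w - 4)/(w + 4)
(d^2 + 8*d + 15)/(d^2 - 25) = (d + 3)/(d - 5)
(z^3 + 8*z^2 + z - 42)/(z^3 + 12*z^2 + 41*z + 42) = (z - 2)/(z + 2)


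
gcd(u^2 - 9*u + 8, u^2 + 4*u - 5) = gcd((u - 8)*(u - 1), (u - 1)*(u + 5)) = u - 1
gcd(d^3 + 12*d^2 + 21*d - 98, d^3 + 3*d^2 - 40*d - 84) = d + 7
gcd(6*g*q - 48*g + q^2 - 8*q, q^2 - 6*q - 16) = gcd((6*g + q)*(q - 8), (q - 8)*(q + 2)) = q - 8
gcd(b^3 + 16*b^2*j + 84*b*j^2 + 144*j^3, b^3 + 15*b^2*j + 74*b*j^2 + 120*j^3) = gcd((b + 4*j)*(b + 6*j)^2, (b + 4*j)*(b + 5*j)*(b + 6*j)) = b^2 + 10*b*j + 24*j^2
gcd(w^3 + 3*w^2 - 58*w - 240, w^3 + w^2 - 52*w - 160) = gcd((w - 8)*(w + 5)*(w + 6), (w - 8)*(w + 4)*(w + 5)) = w^2 - 3*w - 40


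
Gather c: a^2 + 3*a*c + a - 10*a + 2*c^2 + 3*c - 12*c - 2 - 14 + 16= a^2 - 9*a + 2*c^2 + c*(3*a - 9)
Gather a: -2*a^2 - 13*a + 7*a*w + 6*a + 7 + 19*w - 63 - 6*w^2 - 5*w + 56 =-2*a^2 + a*(7*w - 7) - 6*w^2 + 14*w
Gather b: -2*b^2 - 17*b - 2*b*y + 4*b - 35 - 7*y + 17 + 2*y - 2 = -2*b^2 + b*(-2*y - 13) - 5*y - 20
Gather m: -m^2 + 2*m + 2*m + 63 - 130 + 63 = -m^2 + 4*m - 4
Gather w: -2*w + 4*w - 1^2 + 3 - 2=2*w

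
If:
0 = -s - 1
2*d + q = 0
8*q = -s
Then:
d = -1/16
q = 1/8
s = -1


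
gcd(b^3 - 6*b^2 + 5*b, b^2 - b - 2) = 1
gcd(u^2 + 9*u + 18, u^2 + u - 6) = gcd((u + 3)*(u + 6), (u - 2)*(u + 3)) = u + 3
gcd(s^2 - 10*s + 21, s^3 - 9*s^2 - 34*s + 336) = s - 7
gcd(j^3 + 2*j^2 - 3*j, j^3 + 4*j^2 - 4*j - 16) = 1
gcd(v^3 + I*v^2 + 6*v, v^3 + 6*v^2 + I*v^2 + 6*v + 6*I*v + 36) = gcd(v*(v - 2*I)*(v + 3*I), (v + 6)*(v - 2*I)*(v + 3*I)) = v^2 + I*v + 6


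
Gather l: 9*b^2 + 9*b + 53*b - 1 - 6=9*b^2 + 62*b - 7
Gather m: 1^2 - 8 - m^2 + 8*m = -m^2 + 8*m - 7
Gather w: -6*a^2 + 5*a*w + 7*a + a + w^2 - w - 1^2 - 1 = -6*a^2 + 8*a + w^2 + w*(5*a - 1) - 2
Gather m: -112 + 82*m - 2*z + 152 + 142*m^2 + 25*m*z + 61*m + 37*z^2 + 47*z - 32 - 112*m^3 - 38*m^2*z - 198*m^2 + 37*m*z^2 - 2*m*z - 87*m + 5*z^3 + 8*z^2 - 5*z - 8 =-112*m^3 + m^2*(-38*z - 56) + m*(37*z^2 + 23*z + 56) + 5*z^3 + 45*z^2 + 40*z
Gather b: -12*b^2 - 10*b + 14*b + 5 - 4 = -12*b^2 + 4*b + 1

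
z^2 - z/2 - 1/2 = (z - 1)*(z + 1/2)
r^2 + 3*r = r*(r + 3)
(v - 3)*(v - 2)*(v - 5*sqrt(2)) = v^3 - 5*sqrt(2)*v^2 - 5*v^2 + 6*v + 25*sqrt(2)*v - 30*sqrt(2)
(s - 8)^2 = s^2 - 16*s + 64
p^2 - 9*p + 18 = (p - 6)*(p - 3)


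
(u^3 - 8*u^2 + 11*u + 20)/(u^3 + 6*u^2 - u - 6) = (u^2 - 9*u + 20)/(u^2 + 5*u - 6)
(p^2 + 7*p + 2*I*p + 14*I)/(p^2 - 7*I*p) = (p^2 + p*(7 + 2*I) + 14*I)/(p*(p - 7*I))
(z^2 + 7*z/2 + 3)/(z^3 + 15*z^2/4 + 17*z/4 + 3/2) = 2*(2*z + 3)/(4*z^2 + 7*z + 3)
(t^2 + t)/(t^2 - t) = (t + 1)/(t - 1)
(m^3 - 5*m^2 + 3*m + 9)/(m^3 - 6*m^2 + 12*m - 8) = (m^3 - 5*m^2 + 3*m + 9)/(m^3 - 6*m^2 + 12*m - 8)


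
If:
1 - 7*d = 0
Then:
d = 1/7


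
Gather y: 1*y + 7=y + 7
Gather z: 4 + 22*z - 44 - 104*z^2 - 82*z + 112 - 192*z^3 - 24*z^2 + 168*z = -192*z^3 - 128*z^2 + 108*z + 72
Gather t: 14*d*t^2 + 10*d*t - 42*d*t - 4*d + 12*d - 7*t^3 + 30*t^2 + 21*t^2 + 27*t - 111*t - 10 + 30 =8*d - 7*t^3 + t^2*(14*d + 51) + t*(-32*d - 84) + 20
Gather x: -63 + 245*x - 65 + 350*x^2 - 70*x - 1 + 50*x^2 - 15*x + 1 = 400*x^2 + 160*x - 128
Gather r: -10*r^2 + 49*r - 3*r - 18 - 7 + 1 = -10*r^2 + 46*r - 24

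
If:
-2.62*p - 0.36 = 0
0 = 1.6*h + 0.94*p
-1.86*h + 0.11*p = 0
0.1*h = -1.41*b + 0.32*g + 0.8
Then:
No Solution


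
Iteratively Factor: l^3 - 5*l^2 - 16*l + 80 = (l - 5)*(l^2 - 16) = (l - 5)*(l - 4)*(l + 4)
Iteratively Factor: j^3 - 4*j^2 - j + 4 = (j - 1)*(j^2 - 3*j - 4) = (j - 4)*(j - 1)*(j + 1)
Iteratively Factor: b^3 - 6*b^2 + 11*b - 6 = (b - 2)*(b^2 - 4*b + 3) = (b - 3)*(b - 2)*(b - 1)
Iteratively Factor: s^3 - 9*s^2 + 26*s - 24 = (s - 2)*(s^2 - 7*s + 12) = (s - 3)*(s - 2)*(s - 4)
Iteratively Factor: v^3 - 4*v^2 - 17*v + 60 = (v + 4)*(v^2 - 8*v + 15) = (v - 3)*(v + 4)*(v - 5)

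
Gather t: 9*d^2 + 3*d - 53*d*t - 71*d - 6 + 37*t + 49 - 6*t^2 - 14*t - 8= 9*d^2 - 68*d - 6*t^2 + t*(23 - 53*d) + 35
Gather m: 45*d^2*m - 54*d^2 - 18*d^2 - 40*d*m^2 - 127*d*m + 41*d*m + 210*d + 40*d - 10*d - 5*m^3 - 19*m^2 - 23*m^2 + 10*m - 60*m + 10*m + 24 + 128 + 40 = -72*d^2 + 240*d - 5*m^3 + m^2*(-40*d - 42) + m*(45*d^2 - 86*d - 40) + 192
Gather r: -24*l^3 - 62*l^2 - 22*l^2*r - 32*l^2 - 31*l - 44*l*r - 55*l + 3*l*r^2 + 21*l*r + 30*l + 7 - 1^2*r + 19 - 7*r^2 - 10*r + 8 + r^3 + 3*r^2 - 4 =-24*l^3 - 94*l^2 - 56*l + r^3 + r^2*(3*l - 4) + r*(-22*l^2 - 23*l - 11) + 30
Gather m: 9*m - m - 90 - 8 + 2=8*m - 96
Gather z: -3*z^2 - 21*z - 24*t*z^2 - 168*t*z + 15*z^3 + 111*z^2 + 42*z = 15*z^3 + z^2*(108 - 24*t) + z*(21 - 168*t)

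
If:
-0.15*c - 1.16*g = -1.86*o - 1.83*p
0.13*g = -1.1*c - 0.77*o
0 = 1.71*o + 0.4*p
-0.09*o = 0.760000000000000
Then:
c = 0.79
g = 43.31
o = -8.44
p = 36.10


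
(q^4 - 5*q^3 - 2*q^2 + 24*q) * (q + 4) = q^5 - q^4 - 22*q^3 + 16*q^2 + 96*q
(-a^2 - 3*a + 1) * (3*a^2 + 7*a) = -3*a^4 - 16*a^3 - 18*a^2 + 7*a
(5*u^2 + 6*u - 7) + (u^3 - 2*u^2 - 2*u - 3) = u^3 + 3*u^2 + 4*u - 10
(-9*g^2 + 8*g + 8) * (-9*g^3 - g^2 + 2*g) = 81*g^5 - 63*g^4 - 98*g^3 + 8*g^2 + 16*g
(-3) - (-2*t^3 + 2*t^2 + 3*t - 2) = 2*t^3 - 2*t^2 - 3*t - 1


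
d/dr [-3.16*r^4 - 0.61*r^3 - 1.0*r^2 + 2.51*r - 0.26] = -12.64*r^3 - 1.83*r^2 - 2.0*r + 2.51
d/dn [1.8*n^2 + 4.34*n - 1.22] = 3.6*n + 4.34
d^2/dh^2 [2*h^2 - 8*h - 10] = 4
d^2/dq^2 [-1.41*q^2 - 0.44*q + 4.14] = -2.82000000000000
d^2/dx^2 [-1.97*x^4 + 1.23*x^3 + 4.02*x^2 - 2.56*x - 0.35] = -23.64*x^2 + 7.38*x + 8.04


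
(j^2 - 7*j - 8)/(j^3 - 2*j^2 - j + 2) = (j - 8)/(j^2 - 3*j + 2)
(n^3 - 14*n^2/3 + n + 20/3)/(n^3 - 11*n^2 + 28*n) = (3*n^2 - 2*n - 5)/(3*n*(n - 7))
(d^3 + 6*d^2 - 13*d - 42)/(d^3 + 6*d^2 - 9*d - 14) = (d^2 - d - 6)/(d^2 - d - 2)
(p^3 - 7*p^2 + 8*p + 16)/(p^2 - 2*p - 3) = (p^2 - 8*p + 16)/(p - 3)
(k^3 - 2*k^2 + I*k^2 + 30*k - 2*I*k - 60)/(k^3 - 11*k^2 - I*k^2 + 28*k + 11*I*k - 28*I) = (k^3 + k^2*(-2 + I) + 2*k*(15 - I) - 60)/(k^3 - k^2*(11 + I) + k*(28 + 11*I) - 28*I)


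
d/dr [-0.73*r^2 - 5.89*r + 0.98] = -1.46*r - 5.89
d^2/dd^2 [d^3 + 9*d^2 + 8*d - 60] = 6*d + 18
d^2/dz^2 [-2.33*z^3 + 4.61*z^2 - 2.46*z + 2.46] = 9.22 - 13.98*z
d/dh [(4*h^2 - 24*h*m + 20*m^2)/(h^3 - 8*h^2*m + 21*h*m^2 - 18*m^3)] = 4*(-h^3 + 9*h^2*m - 15*h*m^2 - m^3)/(h^5 - 13*h^4*m + 67*h^3*m^2 - 171*h^2*m^3 + 216*h*m^4 - 108*m^5)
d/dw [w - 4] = 1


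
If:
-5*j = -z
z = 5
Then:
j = 1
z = 5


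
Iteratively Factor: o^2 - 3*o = (o)*(o - 3)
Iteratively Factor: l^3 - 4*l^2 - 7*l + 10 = (l + 2)*(l^2 - 6*l + 5) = (l - 1)*(l + 2)*(l - 5)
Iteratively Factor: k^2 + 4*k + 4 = (k + 2)*(k + 2)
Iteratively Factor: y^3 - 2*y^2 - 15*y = (y - 5)*(y^2 + 3*y) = y*(y - 5)*(y + 3)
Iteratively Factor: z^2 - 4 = (z - 2)*(z + 2)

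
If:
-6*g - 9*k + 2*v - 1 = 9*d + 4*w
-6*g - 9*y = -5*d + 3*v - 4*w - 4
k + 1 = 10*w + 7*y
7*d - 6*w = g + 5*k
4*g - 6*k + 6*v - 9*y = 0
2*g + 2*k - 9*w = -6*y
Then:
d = -89676/180487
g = 253521/180487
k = -185289/180487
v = -371472/180487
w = 7532/180487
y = -11446/180487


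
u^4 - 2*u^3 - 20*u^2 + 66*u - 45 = (u - 3)^2*(u - 1)*(u + 5)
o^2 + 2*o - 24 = (o - 4)*(o + 6)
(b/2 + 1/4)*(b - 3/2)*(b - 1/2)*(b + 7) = b^4/2 + 11*b^3/4 - 43*b^2/8 - 11*b/16 + 21/16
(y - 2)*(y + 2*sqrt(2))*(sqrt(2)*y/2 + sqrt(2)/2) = sqrt(2)*y^3/2 - sqrt(2)*y^2/2 + 2*y^2 - 2*y - sqrt(2)*y - 4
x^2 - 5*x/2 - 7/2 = (x - 7/2)*(x + 1)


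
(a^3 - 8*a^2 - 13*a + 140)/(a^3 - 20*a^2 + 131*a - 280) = (a + 4)/(a - 8)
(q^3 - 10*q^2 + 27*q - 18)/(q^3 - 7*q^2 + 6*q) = (q - 3)/q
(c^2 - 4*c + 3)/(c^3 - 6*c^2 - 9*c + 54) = (c - 1)/(c^2 - 3*c - 18)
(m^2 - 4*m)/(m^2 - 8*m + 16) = m/(m - 4)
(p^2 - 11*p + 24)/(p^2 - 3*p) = (p - 8)/p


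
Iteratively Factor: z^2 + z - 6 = (z - 2)*(z + 3)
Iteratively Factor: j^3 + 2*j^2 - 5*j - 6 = (j + 3)*(j^2 - j - 2) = (j - 2)*(j + 3)*(j + 1)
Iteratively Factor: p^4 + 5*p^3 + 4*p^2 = (p)*(p^3 + 5*p^2 + 4*p) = p*(p + 1)*(p^2 + 4*p) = p^2*(p + 1)*(p + 4)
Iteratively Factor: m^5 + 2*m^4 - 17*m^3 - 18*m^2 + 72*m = (m + 3)*(m^4 - m^3 - 14*m^2 + 24*m) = (m - 3)*(m + 3)*(m^3 + 2*m^2 - 8*m) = (m - 3)*(m + 3)*(m + 4)*(m^2 - 2*m) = (m - 3)*(m - 2)*(m + 3)*(m + 4)*(m)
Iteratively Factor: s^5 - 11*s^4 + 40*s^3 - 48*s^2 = (s - 4)*(s^4 - 7*s^3 + 12*s^2) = s*(s - 4)*(s^3 - 7*s^2 + 12*s) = s*(s - 4)*(s - 3)*(s^2 - 4*s) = s^2*(s - 4)*(s - 3)*(s - 4)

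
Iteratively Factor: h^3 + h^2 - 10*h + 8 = (h - 2)*(h^2 + 3*h - 4) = (h - 2)*(h + 4)*(h - 1)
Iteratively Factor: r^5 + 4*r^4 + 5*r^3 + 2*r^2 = (r + 1)*(r^4 + 3*r^3 + 2*r^2) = (r + 1)*(r + 2)*(r^3 + r^2) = r*(r + 1)*(r + 2)*(r^2 + r) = r*(r + 1)^2*(r + 2)*(r)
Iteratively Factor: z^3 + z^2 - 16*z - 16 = (z + 1)*(z^2 - 16) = (z - 4)*(z + 1)*(z + 4)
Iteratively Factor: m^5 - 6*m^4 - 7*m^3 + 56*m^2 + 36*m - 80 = (m + 2)*(m^4 - 8*m^3 + 9*m^2 + 38*m - 40) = (m - 4)*(m + 2)*(m^3 - 4*m^2 - 7*m + 10) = (m - 4)*(m + 2)^2*(m^2 - 6*m + 5) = (m - 4)*(m - 1)*(m + 2)^2*(m - 5)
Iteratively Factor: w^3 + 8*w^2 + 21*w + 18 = (w + 2)*(w^2 + 6*w + 9) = (w + 2)*(w + 3)*(w + 3)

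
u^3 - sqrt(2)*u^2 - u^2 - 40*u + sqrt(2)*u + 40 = (u - 1)*(u - 5*sqrt(2))*(u + 4*sqrt(2))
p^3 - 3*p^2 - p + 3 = (p - 3)*(p - 1)*(p + 1)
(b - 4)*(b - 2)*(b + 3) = b^3 - 3*b^2 - 10*b + 24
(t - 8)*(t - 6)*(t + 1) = t^3 - 13*t^2 + 34*t + 48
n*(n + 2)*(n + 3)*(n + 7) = n^4 + 12*n^3 + 41*n^2 + 42*n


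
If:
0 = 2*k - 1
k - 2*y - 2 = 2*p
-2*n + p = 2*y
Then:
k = 1/2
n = -3*y/2 - 3/8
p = -y - 3/4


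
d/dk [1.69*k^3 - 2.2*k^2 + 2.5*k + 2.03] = 5.07*k^2 - 4.4*k + 2.5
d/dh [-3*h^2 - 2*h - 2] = -6*h - 2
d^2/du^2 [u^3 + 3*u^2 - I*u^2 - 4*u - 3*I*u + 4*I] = 6*u + 6 - 2*I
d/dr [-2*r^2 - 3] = -4*r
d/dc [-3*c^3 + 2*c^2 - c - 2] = -9*c^2 + 4*c - 1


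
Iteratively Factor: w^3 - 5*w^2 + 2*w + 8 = (w - 2)*(w^2 - 3*w - 4) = (w - 2)*(w + 1)*(w - 4)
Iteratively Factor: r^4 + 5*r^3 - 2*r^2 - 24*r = (r - 2)*(r^3 + 7*r^2 + 12*r) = r*(r - 2)*(r^2 + 7*r + 12) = r*(r - 2)*(r + 4)*(r + 3)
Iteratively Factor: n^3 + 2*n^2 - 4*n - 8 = (n - 2)*(n^2 + 4*n + 4) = (n - 2)*(n + 2)*(n + 2)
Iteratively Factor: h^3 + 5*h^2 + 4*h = (h + 1)*(h^2 + 4*h) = h*(h + 1)*(h + 4)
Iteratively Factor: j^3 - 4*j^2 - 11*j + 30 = (j - 2)*(j^2 - 2*j - 15) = (j - 5)*(j - 2)*(j + 3)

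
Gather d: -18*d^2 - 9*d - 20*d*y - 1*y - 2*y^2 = -18*d^2 + d*(-20*y - 9) - 2*y^2 - y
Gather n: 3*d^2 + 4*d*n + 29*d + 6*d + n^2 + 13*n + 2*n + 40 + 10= 3*d^2 + 35*d + n^2 + n*(4*d + 15) + 50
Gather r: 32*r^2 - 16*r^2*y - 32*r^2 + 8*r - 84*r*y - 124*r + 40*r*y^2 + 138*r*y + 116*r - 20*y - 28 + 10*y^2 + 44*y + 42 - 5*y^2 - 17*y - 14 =-16*r^2*y + r*(40*y^2 + 54*y) + 5*y^2 + 7*y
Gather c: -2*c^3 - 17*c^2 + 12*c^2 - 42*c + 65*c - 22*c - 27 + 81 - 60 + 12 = -2*c^3 - 5*c^2 + c + 6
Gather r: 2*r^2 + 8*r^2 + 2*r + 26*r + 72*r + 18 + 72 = 10*r^2 + 100*r + 90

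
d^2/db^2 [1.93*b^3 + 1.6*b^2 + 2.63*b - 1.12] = 11.58*b + 3.2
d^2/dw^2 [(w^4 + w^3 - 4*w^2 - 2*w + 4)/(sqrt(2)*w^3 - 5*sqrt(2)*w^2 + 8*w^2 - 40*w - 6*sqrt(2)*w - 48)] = 4*(-12*sqrt(2)*w^6 + 32*w^6 - 189*w^5 + 180*sqrt(2)*w^5 + 480*sqrt(2)*w^4 + 957*w^4 + 536*sqrt(2)*w^3 + 3951*w^3 + 432*sqrt(2)*w^2 + 4050*w^2 + 372*w + 960*sqrt(2)*w + 384*sqrt(2) + 712)/(sqrt(2)*w^9 - 15*sqrt(2)*w^8 + 24*w^8 - 360*w^7 + 153*sqrt(2)*w^7 - 1385*sqrt(2)*w^6 + 1624*w^6 - 2520*w^5 + 5130*sqrt(2)*w^5 + 6384*w^4 + 4740*sqrt(2)*w^4 - 33048*sqrt(2)*w^3 + 1120*w^3 - 92736*w^2 - 51840*sqrt(2)*w^2 - 138240*w - 20736*sqrt(2)*w - 55296)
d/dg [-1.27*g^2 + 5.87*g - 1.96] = 5.87 - 2.54*g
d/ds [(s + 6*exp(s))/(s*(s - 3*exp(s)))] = (9*s^2*exp(s) - s^2 - 12*s*exp(s) + 18*exp(2*s))/(s^2*(s^2 - 6*s*exp(s) + 9*exp(2*s)))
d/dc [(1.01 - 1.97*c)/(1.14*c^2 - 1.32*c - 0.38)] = (2.2458*c^2 - 2.3028*c + 2.0818)/(1.2996*c^4 - 3.0096*c^3 + 0.876*c^2 + 1.0032*c + 0.1444)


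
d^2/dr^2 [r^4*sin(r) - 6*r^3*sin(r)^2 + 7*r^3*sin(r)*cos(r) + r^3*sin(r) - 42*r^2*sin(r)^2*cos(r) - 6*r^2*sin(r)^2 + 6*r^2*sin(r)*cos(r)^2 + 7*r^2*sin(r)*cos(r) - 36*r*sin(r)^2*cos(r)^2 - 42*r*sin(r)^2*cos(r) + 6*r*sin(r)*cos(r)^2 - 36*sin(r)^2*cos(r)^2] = -r^4*sin(r) - r^3*sin(r) - 14*r^3*sin(2*r) + 8*r^3*cos(r) - 12*r^3*cos(2*r) + 21*r^2*sin(r)/2 - 50*r^2*sin(2*r) - 27*r^2*sin(3*r)/2 + 33*r^2*cos(r)/2 + 30*r^2*cos(2*r) - 189*r^2*cos(3*r)/2 + 93*r*sin(r)/2 - 3*r*sin(2*r) - 279*r*sin(3*r)/2 + 33*r*cos(r)/2 - 144*r*cos(2*r)^2 + 46*r*cos(2*r) - 153*r*cos(3*r)/2 + 54*r + 24*sin(r) + 7*sin(2*r) - 60*sin(3*r) - 36*sin(4*r) - 18*cos(r) - 144*cos(2*r)^2 + 6*cos(2*r) + 30*cos(3*r) + 66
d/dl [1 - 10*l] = -10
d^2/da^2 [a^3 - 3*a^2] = 6*a - 6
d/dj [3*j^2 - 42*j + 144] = 6*j - 42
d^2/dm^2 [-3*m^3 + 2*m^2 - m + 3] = 4 - 18*m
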